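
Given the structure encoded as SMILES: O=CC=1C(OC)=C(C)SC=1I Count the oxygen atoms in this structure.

Scan the SMILES for O atoms (remember two-letter symbols like Cl and Br are single atoms).
Oxygen count: 2.

2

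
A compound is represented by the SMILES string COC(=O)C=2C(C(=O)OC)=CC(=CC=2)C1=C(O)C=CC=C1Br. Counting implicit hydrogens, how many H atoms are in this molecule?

13

Walk through each heavy atom and fill implicit hydrogens from standard valence (C 4, N 3, O 2, S 2, halogen 1):
  atom 1: C, bond orders sum to 1 (valence 4) → 3 H
  atom 2: O, bond orders sum to 2 (valence 2) → 0 H
  atom 3: C, bond orders sum to 4 (valence 4) → 0 H
  atom 4: O, bond orders sum to 2 (valence 2) → 0 H
  atom 5: C, bond orders sum to 4 (valence 4) → 0 H
  atom 6: C, bond orders sum to 4 (valence 4) → 0 H
  atom 7: C, bond orders sum to 4 (valence 4) → 0 H
  atom 8: O, bond orders sum to 2 (valence 2) → 0 H
  atom 9: O, bond orders sum to 2 (valence 2) → 0 H
  atom 10: C, bond orders sum to 1 (valence 4) → 3 H
  atom 11: C, bond orders sum to 3 (valence 4) → 1 H
  atom 12: C, bond orders sum to 4 (valence 4) → 0 H
  atom 13: C, bond orders sum to 3 (valence 4) → 1 H
  atom 14: C, bond orders sum to 3 (valence 4) → 1 H
  atom 15: C, bond orders sum to 4 (valence 4) → 0 H
  atom 16: C, bond orders sum to 4 (valence 4) → 0 H
  atom 17: O, bond orders sum to 1 (valence 2) → 1 H
  atom 18: C, bond orders sum to 3 (valence 4) → 1 H
  atom 19: C, bond orders sum to 3 (valence 4) → 1 H
  atom 20: C, bond orders sum to 3 (valence 4) → 1 H
  atom 21: C, bond orders sum to 4 (valence 4) → 0 H
  atom 22: Br (halogen, monovalent) → 0 H
Total hydrogens: 13.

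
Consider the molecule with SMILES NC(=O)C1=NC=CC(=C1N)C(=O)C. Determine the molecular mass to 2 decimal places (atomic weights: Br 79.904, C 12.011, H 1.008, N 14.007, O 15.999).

179.18 g/mol

First, the molecular formula is C8H9N3O2 (counting implicit H from valence).
  C: 8 × 12.011 = 96.088
  H: 9 × 1.008 = 9.072
  N: 3 × 14.007 = 42.021
  O: 2 × 15.999 = 31.998
Sum: 8×12.011 + 9×1.008 + 3×14.007 + 2×15.999 = 179.179 → 179.18 g/mol.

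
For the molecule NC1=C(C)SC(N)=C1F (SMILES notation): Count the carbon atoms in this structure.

Count every carbon token in the SMILES (each C, including those in ring-closure positions and inside branches).
Carbon count: 5.

5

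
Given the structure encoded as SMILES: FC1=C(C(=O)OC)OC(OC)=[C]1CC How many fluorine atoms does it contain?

Scan the SMILES for F atoms (remember two-letter symbols like Cl and Br are single atoms).
Fluorine count: 1.

1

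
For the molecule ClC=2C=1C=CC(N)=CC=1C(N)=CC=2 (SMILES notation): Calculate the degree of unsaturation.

7

Degree of unsaturation = (number of rings) + (number of π bonds).
Ring closures in the SMILES: 2.
π bonds: 5 double bonds (each 1 DoU) → 5 DoU from unsaturation.
Total DoU = 2 + 5 = 7.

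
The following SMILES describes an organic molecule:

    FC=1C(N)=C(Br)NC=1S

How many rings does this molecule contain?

1

In SMILES, each pair of matching ring-closure digits denotes one ring-closing bond; the number of such bonds equals the number of independent rings.
Ring-closure bonds here: 1.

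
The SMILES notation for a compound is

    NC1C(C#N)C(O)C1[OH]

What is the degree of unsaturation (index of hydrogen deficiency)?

Degree of unsaturation = (number of rings) + (number of π bonds).
Ring closures in the SMILES: 1.
π bonds: 1 triple bond (each 2 DoU) → 2 DoU from unsaturation.
Total DoU = 1 + 2 = 3.

3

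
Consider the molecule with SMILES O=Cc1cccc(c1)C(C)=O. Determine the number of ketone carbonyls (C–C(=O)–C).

1

The ketone motif appears at heavy-atom position 9 in the SMILES.
Other groups present: 1 aldehyde.
Ketone count: 1.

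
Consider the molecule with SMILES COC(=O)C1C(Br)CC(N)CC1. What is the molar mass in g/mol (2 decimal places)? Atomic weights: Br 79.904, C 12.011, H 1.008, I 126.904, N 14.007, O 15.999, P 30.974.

First, the molecular formula is C8H14BrNO2 (counting implicit H from valence).
  Br: 1 × 79.904 = 79.904
  C: 8 × 12.011 = 96.088
  H: 14 × 1.008 = 14.112
  N: 1 × 14.007 = 14.007
  O: 2 × 15.999 = 31.998
Sum: 1×79.904 + 8×12.011 + 14×1.008 + 1×14.007 + 2×15.999 = 236.109 → 236.11 g/mol.

236.11 g/mol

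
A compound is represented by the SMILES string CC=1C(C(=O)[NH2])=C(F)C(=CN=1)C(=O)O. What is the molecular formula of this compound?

Walk through each heavy atom and fill implicit hydrogens from standard valence (C 4, N 3, O 2, S 2, halogen 1):
  atom 1: C, bond orders sum to 1 (valence 4) → 3 H
  atom 2: C, bond orders sum to 4 (valence 4) → 0 H
  atom 3: C, bond orders sum to 4 (valence 4) → 0 H
  atom 4: C, bond orders sum to 4 (valence 4) → 0 H
  atom 5: O, bond orders sum to 2 (valence 2) → 0 H
  atom 6: N with explicit H count 2
  atom 7: C, bond orders sum to 4 (valence 4) → 0 H
  atom 8: F (halogen, monovalent) → 0 H
  atom 9: C, bond orders sum to 4 (valence 4) → 0 H
  atom 10: C, bond orders sum to 3 (valence 4) → 1 H
  atom 11: N, bond orders sum to 3 (valence 3) → 0 H
  atom 12: C, bond orders sum to 4 (valence 4) → 0 H
  atom 13: O, bond orders sum to 2 (valence 2) → 0 H
  atom 14: O, bond orders sum to 1 (valence 2) → 1 H
Totals → C:8, H:7, F:1, N:2, O:3.
In Hill order: C8H7FN2O3.

C8H7FN2O3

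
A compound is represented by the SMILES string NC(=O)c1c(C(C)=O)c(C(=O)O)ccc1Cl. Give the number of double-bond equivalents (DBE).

7

Molecular formula: C10H8ClNO4.
DoU = (2C + 2 + N − H − X) / 2, where X is the halogen count and O/S are ignored.
    = (2·10 + 2 + 1 − 8 − 1) / 2 = 14 / 2 = 7.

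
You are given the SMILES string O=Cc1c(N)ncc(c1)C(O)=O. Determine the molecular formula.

Walk through each heavy atom and fill implicit hydrogens from standard valence (C 4, N 3, O 2, S 2, halogen 1); for lowercase aromatic atoms, an aromatic c carries 1 H when it has two neighbours and 0 H with three, and aromatic n carries 0 H:
  atom 1: O, bond orders sum to 2 (valence 2) → 0 H
  atom 2: C, bond orders sum to 3 (valence 4) → 1 H
  atom 3: aromatic c, 3 neighbours → 0 H
  atom 4: aromatic c, 3 neighbours → 0 H
  atom 5: N, bond orders sum to 1 (valence 3) → 2 H
  atom 6: aromatic n, 2 neighbours → 0 H
  atom 7: aromatic c, 2 neighbours → 1 H
  atom 8: aromatic c, 3 neighbours → 0 H
  atom 9: aromatic c, 2 neighbours → 1 H
  atom 10: C, bond orders sum to 4 (valence 4) → 0 H
  atom 11: O, bond orders sum to 1 (valence 2) → 1 H
  atom 12: O, bond orders sum to 2 (valence 2) → 0 H
Totals → C:7, H:6, N:2, O:3.

C7H6N2O3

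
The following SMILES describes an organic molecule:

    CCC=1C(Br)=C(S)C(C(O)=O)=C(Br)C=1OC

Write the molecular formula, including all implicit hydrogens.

C10H10Br2O3S

Walk through each heavy atom and fill implicit hydrogens from standard valence (C 4, N 3, O 2, S 2, halogen 1):
  atom 1: C, bond orders sum to 1 (valence 4) → 3 H
  atom 2: C, bond orders sum to 2 (valence 4) → 2 H
  atom 3: C, bond orders sum to 4 (valence 4) → 0 H
  atom 4: C, bond orders sum to 4 (valence 4) → 0 H
  atom 5: Br (halogen, monovalent) → 0 H
  atom 6: C, bond orders sum to 4 (valence 4) → 0 H
  atom 7: S, bond orders sum to 1 (valence 2) → 1 H
  atom 8: C, bond orders sum to 4 (valence 4) → 0 H
  atom 9: C, bond orders sum to 4 (valence 4) → 0 H
  atom 10: O, bond orders sum to 1 (valence 2) → 1 H
  atom 11: O, bond orders sum to 2 (valence 2) → 0 H
  atom 12: C, bond orders sum to 4 (valence 4) → 0 H
  atom 13: Br (halogen, monovalent) → 0 H
  atom 14: C, bond orders sum to 4 (valence 4) → 0 H
  atom 15: O, bond orders sum to 2 (valence 2) → 0 H
  atom 16: C, bond orders sum to 1 (valence 4) → 3 H
Totals → C:10, H:10, Br:2, O:3, S:1.
In Hill order: C10H10Br2O3S.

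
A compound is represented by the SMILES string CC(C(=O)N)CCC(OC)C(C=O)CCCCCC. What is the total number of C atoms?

15

Count every carbon token in the SMILES (each C, including those in ring-closure positions and inside branches).
Carbon count: 15.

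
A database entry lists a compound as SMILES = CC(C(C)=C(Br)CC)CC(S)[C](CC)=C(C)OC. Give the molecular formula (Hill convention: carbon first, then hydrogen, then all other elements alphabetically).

C15H27BrOS

Walk through each heavy atom and fill implicit hydrogens from standard valence (C 4, N 3, O 2, S 2, halogen 1):
  atom 1: C, bond orders sum to 1 (valence 4) → 3 H
  atom 2: C, bond orders sum to 3 (valence 4) → 1 H
  atom 3: C, bond orders sum to 4 (valence 4) → 0 H
  atom 4: C, bond orders sum to 1 (valence 4) → 3 H
  atom 5: C, bond orders sum to 4 (valence 4) → 0 H
  atom 6: Br (halogen, monovalent) → 0 H
  atom 7: C, bond orders sum to 2 (valence 4) → 2 H
  atom 8: C, bond orders sum to 1 (valence 4) → 3 H
  atom 9: C, bond orders sum to 2 (valence 4) → 2 H
  atom 10: C, bond orders sum to 3 (valence 4) → 1 H
  atom 11: S, bond orders sum to 1 (valence 2) → 1 H
  atom 12: C with explicit H count 0
  atom 13: C, bond orders sum to 2 (valence 4) → 2 H
  atom 14: C, bond orders sum to 1 (valence 4) → 3 H
  atom 15: C, bond orders sum to 4 (valence 4) → 0 H
  atom 16: C, bond orders sum to 1 (valence 4) → 3 H
  atom 17: O, bond orders sum to 2 (valence 2) → 0 H
  atom 18: C, bond orders sum to 1 (valence 4) → 3 H
Totals → C:15, H:27, Br:1, O:1, S:1.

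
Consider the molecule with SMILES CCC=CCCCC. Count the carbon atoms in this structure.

Count every carbon token in the SMILES (each C, including those in ring-closure positions and inside branches).
Carbon count: 8.

8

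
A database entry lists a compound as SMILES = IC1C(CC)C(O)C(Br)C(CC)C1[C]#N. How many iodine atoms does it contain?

Scan the SMILES for I atoms (remember two-letter symbols like Cl and Br are single atoms).
Iodine count: 1.

1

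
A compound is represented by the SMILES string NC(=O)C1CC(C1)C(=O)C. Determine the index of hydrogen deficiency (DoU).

3

Molecular formula: C7H11NO2.
DoU = (2C + 2 + N − H − X) / 2, where X is the halogen count and O/S are ignored.
    = (2·7 + 2 + 1 − 11 − 0) / 2 = 6 / 2 = 3.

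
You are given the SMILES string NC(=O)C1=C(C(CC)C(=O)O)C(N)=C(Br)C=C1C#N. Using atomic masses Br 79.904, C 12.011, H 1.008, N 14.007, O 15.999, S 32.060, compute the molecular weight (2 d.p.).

326.15 g/mol

First, the molecular formula is C12H12BrN3O3 (counting implicit H from valence).
  Br: 1 × 79.904 = 79.904
  C: 12 × 12.011 = 144.132
  H: 12 × 1.008 = 12.096
  N: 3 × 14.007 = 42.021
  O: 3 × 15.999 = 47.997
Sum: 1×79.904 + 12×12.011 + 12×1.008 + 3×14.007 + 3×15.999 = 326.150 → 326.15 g/mol.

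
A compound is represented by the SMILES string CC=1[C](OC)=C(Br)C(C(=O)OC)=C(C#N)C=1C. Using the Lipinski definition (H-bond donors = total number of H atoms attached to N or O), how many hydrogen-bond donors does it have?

Donors: find every N or O and count the H atoms it carries.
  atom 4 (O): bond orders sum to 2 → 0 H
  atom 10 (O): bond orders sum to 2 → 0 H
  atom 11 (O): bond orders sum to 2 → 0 H
  atom 15 (N): bond orders sum to 3 → 0 H
Lipinski HBD = 0.

0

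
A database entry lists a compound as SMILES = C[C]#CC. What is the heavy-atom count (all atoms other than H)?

4

Every atom symbol written in the SMILES (organic subset) is one heavy atom; implicit H are not written.
Heavy atoms by element → C:4.
Total: 4.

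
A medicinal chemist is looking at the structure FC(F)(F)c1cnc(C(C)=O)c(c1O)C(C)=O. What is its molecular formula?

C10H8F3NO3

Walk through each heavy atom and fill implicit hydrogens from standard valence (C 4, N 3, O 2, S 2, halogen 1); for lowercase aromatic atoms, an aromatic c carries 1 H when it has two neighbours and 0 H with three, and aromatic n carries 0 H:
  atom 1: F (halogen, monovalent) → 0 H
  atom 2: C, bond orders sum to 4 (valence 4) → 0 H
  atom 3: F (halogen, monovalent) → 0 H
  atom 4: F (halogen, monovalent) → 0 H
  atom 5: aromatic c, 3 neighbours → 0 H
  atom 6: aromatic c, 2 neighbours → 1 H
  atom 7: aromatic n, 2 neighbours → 0 H
  atom 8: aromatic c, 3 neighbours → 0 H
  atom 9: C, bond orders sum to 4 (valence 4) → 0 H
  atom 10: C, bond orders sum to 1 (valence 4) → 3 H
  atom 11: O, bond orders sum to 2 (valence 2) → 0 H
  atom 12: aromatic c, 3 neighbours → 0 H
  atom 13: aromatic c, 3 neighbours → 0 H
  atom 14: O, bond orders sum to 1 (valence 2) → 1 H
  atom 15: C, bond orders sum to 4 (valence 4) → 0 H
  atom 16: C, bond orders sum to 1 (valence 4) → 3 H
  atom 17: O, bond orders sum to 2 (valence 2) → 0 H
Totals → C:10, H:8, F:3, N:1, O:3.
In Hill order: C10H8F3NO3.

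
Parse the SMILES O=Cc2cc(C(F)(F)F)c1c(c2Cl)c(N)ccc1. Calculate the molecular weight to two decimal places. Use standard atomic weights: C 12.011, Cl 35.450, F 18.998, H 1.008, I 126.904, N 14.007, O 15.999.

First, the molecular formula is C12H7ClF3NO (counting implicit H from valence).
  C: 12 × 12.011 = 144.132
  Cl: 1 × 35.450 = 35.450
  F: 3 × 18.998 = 56.994
  H: 7 × 1.008 = 7.056
  N: 1 × 14.007 = 14.007
  O: 1 × 15.999 = 15.999
Sum: 12×12.011 + 1×35.450 + 3×18.998 + 7×1.008 + 1×14.007 + 1×15.999 = 273.638 → 273.64 g/mol.

273.64 g/mol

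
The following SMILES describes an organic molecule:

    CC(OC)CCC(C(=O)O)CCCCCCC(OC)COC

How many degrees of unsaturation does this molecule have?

Molecular formula: C17H34O5.
DoU = (2C + 2 + N − H − X) / 2, where X is the halogen count and O/S are ignored.
    = (2·17 + 2 + 0 − 34 − 0) / 2 = 2 / 2 = 1.

1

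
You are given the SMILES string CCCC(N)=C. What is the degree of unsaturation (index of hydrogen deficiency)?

Degree of unsaturation = (number of rings) + (number of π bonds).
Ring closures in the SMILES: 0.
π bonds: 1 double bond (each 1 DoU) → 1 DoU from unsaturation.
Total DoU = 0 + 1 = 1.

1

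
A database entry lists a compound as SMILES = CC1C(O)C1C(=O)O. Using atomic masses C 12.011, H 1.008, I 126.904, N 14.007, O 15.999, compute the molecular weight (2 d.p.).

First, the molecular formula is C5H8O3 (counting implicit H from valence).
  C: 5 × 12.011 = 60.055
  H: 8 × 1.008 = 8.064
  O: 3 × 15.999 = 47.997
Sum: 5×12.011 + 8×1.008 + 3×15.999 = 116.116 → 116.12 g/mol.

116.12 g/mol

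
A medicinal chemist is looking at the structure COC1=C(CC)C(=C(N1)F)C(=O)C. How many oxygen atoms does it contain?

2

Scan the SMILES for O atoms (remember two-letter symbols like Cl and Br are single atoms).
Oxygen count: 2.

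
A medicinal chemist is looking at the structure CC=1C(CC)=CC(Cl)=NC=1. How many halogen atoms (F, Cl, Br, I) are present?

Halogen atoms appear at heavy-atom position 8 (1×Cl).
Halogen count: 1.

1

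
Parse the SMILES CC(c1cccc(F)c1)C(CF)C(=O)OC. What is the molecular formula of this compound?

C12H14F2O2

Walk through each heavy atom and fill implicit hydrogens from standard valence (C 4, N 3, O 2, S 2, halogen 1); for lowercase aromatic atoms, an aromatic c carries 1 H when it has two neighbours and 0 H with three, and aromatic n carries 0 H:
  atom 1: C, bond orders sum to 1 (valence 4) → 3 H
  atom 2: C, bond orders sum to 3 (valence 4) → 1 H
  atom 3: aromatic c, 3 neighbours → 0 H
  atom 4: aromatic c, 2 neighbours → 1 H
  atom 5: aromatic c, 2 neighbours → 1 H
  atom 6: aromatic c, 2 neighbours → 1 H
  atom 7: aromatic c, 3 neighbours → 0 H
  atom 8: F (halogen, monovalent) → 0 H
  atom 9: aromatic c, 2 neighbours → 1 H
  atom 10: C, bond orders sum to 3 (valence 4) → 1 H
  atom 11: C, bond orders sum to 2 (valence 4) → 2 H
  atom 12: F (halogen, monovalent) → 0 H
  atom 13: C, bond orders sum to 4 (valence 4) → 0 H
  atom 14: O, bond orders sum to 2 (valence 2) → 0 H
  atom 15: O, bond orders sum to 2 (valence 2) → 0 H
  atom 16: C, bond orders sum to 1 (valence 4) → 3 H
Totals → C:12, H:14, F:2, O:2.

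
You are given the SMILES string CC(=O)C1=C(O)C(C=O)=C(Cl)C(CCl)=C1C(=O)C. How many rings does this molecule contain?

In SMILES, each pair of matching ring-closure digits denotes one ring-closing bond; the number of such bonds equals the number of independent rings.
Ring-closure bonds here: 1.

1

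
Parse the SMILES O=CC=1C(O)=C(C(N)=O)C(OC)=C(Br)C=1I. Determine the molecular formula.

C9H7BrINO4

Walk through each heavy atom and fill implicit hydrogens from standard valence (C 4, N 3, O 2, S 2, halogen 1):
  atom 1: O, bond orders sum to 2 (valence 2) → 0 H
  atom 2: C, bond orders sum to 3 (valence 4) → 1 H
  atom 3: C, bond orders sum to 4 (valence 4) → 0 H
  atom 4: C, bond orders sum to 4 (valence 4) → 0 H
  atom 5: O, bond orders sum to 1 (valence 2) → 1 H
  atom 6: C, bond orders sum to 4 (valence 4) → 0 H
  atom 7: C, bond orders sum to 4 (valence 4) → 0 H
  atom 8: N, bond orders sum to 1 (valence 3) → 2 H
  atom 9: O, bond orders sum to 2 (valence 2) → 0 H
  atom 10: C, bond orders sum to 4 (valence 4) → 0 H
  atom 11: O, bond orders sum to 2 (valence 2) → 0 H
  atom 12: C, bond orders sum to 1 (valence 4) → 3 H
  atom 13: C, bond orders sum to 4 (valence 4) → 0 H
  atom 14: Br (halogen, monovalent) → 0 H
  atom 15: C, bond orders sum to 4 (valence 4) → 0 H
  atom 16: I (halogen, monovalent) → 0 H
Totals → C:9, H:7, Br:1, I:1, N:1, O:4.
In Hill order: C9H7BrINO4.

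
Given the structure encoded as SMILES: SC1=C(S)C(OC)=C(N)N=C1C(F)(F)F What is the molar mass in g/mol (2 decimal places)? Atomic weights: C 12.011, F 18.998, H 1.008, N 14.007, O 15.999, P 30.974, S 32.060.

First, the molecular formula is C7H7F3N2OS2 (counting implicit H from valence).
  C: 7 × 12.011 = 84.077
  F: 3 × 18.998 = 56.994
  H: 7 × 1.008 = 7.056
  N: 2 × 14.007 = 28.014
  O: 1 × 15.999 = 15.999
  S: 2 × 32.060 = 64.120
Sum: 7×12.011 + 3×18.998 + 7×1.008 + 2×14.007 + 1×15.999 + 2×32.060 = 256.260 → 256.26 g/mol.

256.26 g/mol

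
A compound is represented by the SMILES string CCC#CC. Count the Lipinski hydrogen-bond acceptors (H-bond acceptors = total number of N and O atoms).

0

N atoms: 0; O atoms: 0.
Lipinski HBA = 0 + 0 = 0.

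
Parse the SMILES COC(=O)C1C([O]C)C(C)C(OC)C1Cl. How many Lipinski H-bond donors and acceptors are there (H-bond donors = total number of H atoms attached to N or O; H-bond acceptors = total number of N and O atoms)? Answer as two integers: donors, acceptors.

0, 4

Donors: find every N or O and count the H atoms it carries.
  atom 2 (O): bond orders sum to 2 → 0 H
  atom 4 (O): bond orders sum to 2 → 0 H
  atom 7 (O): bond orders sum to 2 → 0 H
  atom 12 (O): bond orders sum to 2 → 0 H
Lipinski HBD = 0.
Acceptors: N atoms = 0, O atoms = 4 → HBA = 4.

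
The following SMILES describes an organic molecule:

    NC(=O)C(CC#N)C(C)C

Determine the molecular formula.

C7H12N2O

Walk through each heavy atom and fill implicit hydrogens from standard valence (C 4, N 3, O 2, S 2, halogen 1):
  atom 1: N, bond orders sum to 1 (valence 3) → 2 H
  atom 2: C, bond orders sum to 4 (valence 4) → 0 H
  atom 3: O, bond orders sum to 2 (valence 2) → 0 H
  atom 4: C, bond orders sum to 3 (valence 4) → 1 H
  atom 5: C, bond orders sum to 2 (valence 4) → 2 H
  atom 6: C, bond orders sum to 4 (valence 4) → 0 H
  atom 7: N, bond orders sum to 3 (valence 3) → 0 H
  atom 8: C, bond orders sum to 3 (valence 4) → 1 H
  atom 9: C, bond orders sum to 1 (valence 4) → 3 H
  atom 10: C, bond orders sum to 1 (valence 4) → 3 H
Totals → C:7, H:12, N:2, O:1.
In Hill order: C7H12N2O.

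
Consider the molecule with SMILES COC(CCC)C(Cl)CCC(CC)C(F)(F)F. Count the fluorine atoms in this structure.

Scan the SMILES for F atoms (remember two-letter symbols like Cl and Br are single atoms).
Fluorine count: 3.

3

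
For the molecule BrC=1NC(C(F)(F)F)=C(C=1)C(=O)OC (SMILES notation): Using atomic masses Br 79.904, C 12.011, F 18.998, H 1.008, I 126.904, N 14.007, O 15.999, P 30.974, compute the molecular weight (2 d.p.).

272.02 g/mol

First, the molecular formula is C7H5BrF3NO2 (counting implicit H from valence).
  Br: 1 × 79.904 = 79.904
  C: 7 × 12.011 = 84.077
  F: 3 × 18.998 = 56.994
  H: 5 × 1.008 = 5.040
  N: 1 × 14.007 = 14.007
  O: 2 × 15.999 = 31.998
Sum: 1×79.904 + 7×12.011 + 3×18.998 + 5×1.008 + 1×14.007 + 2×15.999 = 272.020 → 272.02 g/mol.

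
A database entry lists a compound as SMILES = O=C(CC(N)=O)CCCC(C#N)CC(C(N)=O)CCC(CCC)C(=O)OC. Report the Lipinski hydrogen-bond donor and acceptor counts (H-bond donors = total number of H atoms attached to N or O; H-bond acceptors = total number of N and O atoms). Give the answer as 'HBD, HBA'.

4, 8

Donors: find every N or O and count the H atoms it carries.
  atom 1 (O): bond orders sum to 2 → 0 H
  atom 5 (N): bond orders sum to 1 → 2 H
  atom 6 (O): bond orders sum to 2 → 0 H
  atom 12 (N): bond orders sum to 3 → 0 H
  atom 16 (N): bond orders sum to 1 → 2 H
  atom 17 (O): bond orders sum to 2 → 0 H
  atom 25 (O): bond orders sum to 2 → 0 H
  atom 26 (O): bond orders sum to 2 → 0 H
Lipinski HBD = 4.
Acceptors: N atoms = 3, O atoms = 5 → HBA = 8.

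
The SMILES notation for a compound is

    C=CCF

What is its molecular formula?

Walk through each heavy atom and fill implicit hydrogens from standard valence (C 4, N 3, O 2, S 2, halogen 1):
  atom 1: C, bond orders sum to 2 (valence 4) → 2 H
  atom 2: C, bond orders sum to 3 (valence 4) → 1 H
  atom 3: C, bond orders sum to 2 (valence 4) → 2 H
  atom 4: F (halogen, monovalent) → 0 H
Totals → C:3, H:5, F:1.

C3H5F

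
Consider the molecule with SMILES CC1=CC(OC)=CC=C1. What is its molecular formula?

Walk through each heavy atom and fill implicit hydrogens from standard valence (C 4, N 3, O 2, S 2, halogen 1):
  atom 1: C, bond orders sum to 1 (valence 4) → 3 H
  atom 2: C, bond orders sum to 4 (valence 4) → 0 H
  atom 3: C, bond orders sum to 3 (valence 4) → 1 H
  atom 4: C, bond orders sum to 4 (valence 4) → 0 H
  atom 5: O, bond orders sum to 2 (valence 2) → 0 H
  atom 6: C, bond orders sum to 1 (valence 4) → 3 H
  atom 7: C, bond orders sum to 3 (valence 4) → 1 H
  atom 8: C, bond orders sum to 3 (valence 4) → 1 H
  atom 9: C, bond orders sum to 3 (valence 4) → 1 H
Totals → C:8, H:10, O:1.
In Hill order: C8H10O.

C8H10O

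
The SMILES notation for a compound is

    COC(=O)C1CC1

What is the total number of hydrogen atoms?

8

Walk through each heavy atom and fill implicit hydrogens from standard valence (C 4, N 3, O 2, S 2, halogen 1):
  atom 1: C, bond orders sum to 1 (valence 4) → 3 H
  atom 2: O, bond orders sum to 2 (valence 2) → 0 H
  atom 3: C, bond orders sum to 4 (valence 4) → 0 H
  atom 4: O, bond orders sum to 2 (valence 2) → 0 H
  atom 5: C, bond orders sum to 3 (valence 4) → 1 H
  atom 6: C, bond orders sum to 2 (valence 4) → 2 H
  atom 7: C, bond orders sum to 2 (valence 4) → 2 H
Total hydrogens: 8.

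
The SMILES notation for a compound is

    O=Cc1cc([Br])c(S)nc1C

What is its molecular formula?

Walk through each heavy atom and fill implicit hydrogens from standard valence (C 4, N 3, O 2, S 2, halogen 1); for lowercase aromatic atoms, an aromatic c carries 1 H when it has two neighbours and 0 H with three, and aromatic n carries 0 H:
  atom 1: O, bond orders sum to 2 (valence 2) → 0 H
  atom 2: C, bond orders sum to 3 (valence 4) → 1 H
  atom 3: aromatic c, 3 neighbours → 0 H
  atom 4: aromatic c, 2 neighbours → 1 H
  atom 5: aromatic c, 3 neighbours → 0 H
  atom 6: Br with explicit H count 0
  atom 7: aromatic c, 3 neighbours → 0 H
  atom 8: S, bond orders sum to 1 (valence 2) → 1 H
  atom 9: aromatic n, 2 neighbours → 0 H
  atom 10: aromatic c, 3 neighbours → 0 H
  atom 11: C, bond orders sum to 1 (valence 4) → 3 H
Totals → C:7, H:6, Br:1, N:1, O:1, S:1.
In Hill order: C7H6BrNOS.

C7H6BrNOS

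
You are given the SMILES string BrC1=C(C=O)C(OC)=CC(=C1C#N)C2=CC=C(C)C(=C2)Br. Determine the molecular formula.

C16H11Br2NO2

Walk through each heavy atom and fill implicit hydrogens from standard valence (C 4, N 3, O 2, S 2, halogen 1):
  atom 1: Br (halogen, monovalent) → 0 H
  atom 2: C, bond orders sum to 4 (valence 4) → 0 H
  atom 3: C, bond orders sum to 4 (valence 4) → 0 H
  atom 4: C, bond orders sum to 3 (valence 4) → 1 H
  atom 5: O, bond orders sum to 2 (valence 2) → 0 H
  atom 6: C, bond orders sum to 4 (valence 4) → 0 H
  atom 7: O, bond orders sum to 2 (valence 2) → 0 H
  atom 8: C, bond orders sum to 1 (valence 4) → 3 H
  atom 9: C, bond orders sum to 3 (valence 4) → 1 H
  atom 10: C, bond orders sum to 4 (valence 4) → 0 H
  atom 11: C, bond orders sum to 4 (valence 4) → 0 H
  atom 12: C, bond orders sum to 4 (valence 4) → 0 H
  atom 13: N, bond orders sum to 3 (valence 3) → 0 H
  atom 14: C, bond orders sum to 4 (valence 4) → 0 H
  atom 15: C, bond orders sum to 3 (valence 4) → 1 H
  atom 16: C, bond orders sum to 3 (valence 4) → 1 H
  atom 17: C, bond orders sum to 4 (valence 4) → 0 H
  atom 18: C, bond orders sum to 1 (valence 4) → 3 H
  atom 19: C, bond orders sum to 4 (valence 4) → 0 H
  atom 20: C, bond orders sum to 3 (valence 4) → 1 H
  atom 21: Br (halogen, monovalent) → 0 H
Totals → C:16, H:11, Br:2, N:1, O:2.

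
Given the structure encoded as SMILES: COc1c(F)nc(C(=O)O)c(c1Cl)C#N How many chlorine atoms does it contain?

1

Scan the SMILES for Cl atoms (remember two-letter symbols like Cl and Br are single atoms).
Chlorine count: 1.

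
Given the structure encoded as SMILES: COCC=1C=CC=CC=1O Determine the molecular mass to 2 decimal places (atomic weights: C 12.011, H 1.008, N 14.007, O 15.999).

First, the molecular formula is C8H10O2 (counting implicit H from valence).
  C: 8 × 12.011 = 96.088
  H: 10 × 1.008 = 10.080
  O: 2 × 15.999 = 31.998
Sum: 8×12.011 + 10×1.008 + 2×15.999 = 138.166 → 138.17 g/mol.

138.17 g/mol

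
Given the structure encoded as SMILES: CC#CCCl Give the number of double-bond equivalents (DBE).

2

Degree of unsaturation = (number of rings) + (number of π bonds).
Ring closures in the SMILES: 0.
π bonds: 1 triple bond (each 2 DoU) → 2 DoU from unsaturation.
Total DoU = 0 + 2 = 2.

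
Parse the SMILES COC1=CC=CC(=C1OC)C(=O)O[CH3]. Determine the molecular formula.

C10H12O4

Walk through each heavy atom and fill implicit hydrogens from standard valence (C 4, N 3, O 2, S 2, halogen 1):
  atom 1: C, bond orders sum to 1 (valence 4) → 3 H
  atom 2: O, bond orders sum to 2 (valence 2) → 0 H
  atom 3: C, bond orders sum to 4 (valence 4) → 0 H
  atom 4: C, bond orders sum to 3 (valence 4) → 1 H
  atom 5: C, bond orders sum to 3 (valence 4) → 1 H
  atom 6: C, bond orders sum to 3 (valence 4) → 1 H
  atom 7: C, bond orders sum to 4 (valence 4) → 0 H
  atom 8: C, bond orders sum to 4 (valence 4) → 0 H
  atom 9: O, bond orders sum to 2 (valence 2) → 0 H
  atom 10: C, bond orders sum to 1 (valence 4) → 3 H
  atom 11: C, bond orders sum to 4 (valence 4) → 0 H
  atom 12: O, bond orders sum to 2 (valence 2) → 0 H
  atom 13: O, bond orders sum to 2 (valence 2) → 0 H
  atom 14: C with explicit H count 3
Totals → C:10, H:12, O:4.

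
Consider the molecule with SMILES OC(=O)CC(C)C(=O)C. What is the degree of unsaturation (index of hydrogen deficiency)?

2

Molecular formula: C6H10O3.
DoU = (2C + 2 + N − H − X) / 2, where X is the halogen count and O/S are ignored.
    = (2·6 + 2 + 0 − 10 − 0) / 2 = 4 / 2 = 2.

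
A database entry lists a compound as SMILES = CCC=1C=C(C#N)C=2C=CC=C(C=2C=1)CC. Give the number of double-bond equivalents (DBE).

9

Molecular formula: C15H15N.
DoU = (2C + 2 + N − H − X) / 2, where X is the halogen count and O/S are ignored.
    = (2·15 + 2 + 1 − 15 − 0) / 2 = 18 / 2 = 9.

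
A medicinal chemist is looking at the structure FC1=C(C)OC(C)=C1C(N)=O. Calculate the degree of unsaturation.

4

Degree of unsaturation = (number of rings) + (number of π bonds).
Ring closures in the SMILES: 1.
π bonds: 3 double bonds (each 1 DoU) → 3 DoU from unsaturation.
Total DoU = 1 + 3 = 4.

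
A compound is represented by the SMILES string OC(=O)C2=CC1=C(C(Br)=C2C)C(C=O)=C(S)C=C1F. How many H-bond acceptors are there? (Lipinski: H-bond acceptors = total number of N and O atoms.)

3

N atoms: 0; O atoms: 3.
Lipinski HBA = 0 + 3 = 3.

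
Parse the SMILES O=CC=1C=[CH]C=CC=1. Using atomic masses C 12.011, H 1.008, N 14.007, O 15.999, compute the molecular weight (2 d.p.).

106.12 g/mol

First, the molecular formula is C7H6O (counting implicit H from valence).
  C: 7 × 12.011 = 84.077
  H: 6 × 1.008 = 6.048
  O: 1 × 15.999 = 15.999
Sum: 7×12.011 + 6×1.008 + 1×15.999 = 106.124 → 106.12 g/mol.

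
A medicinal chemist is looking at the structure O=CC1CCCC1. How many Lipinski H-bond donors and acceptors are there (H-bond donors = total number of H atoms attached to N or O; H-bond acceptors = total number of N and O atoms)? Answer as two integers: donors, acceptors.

Donors: find every N or O and count the H atoms it carries.
  atom 1 (O): bond orders sum to 2 → 0 H
Lipinski HBD = 0.
Acceptors: N atoms = 0, O atoms = 1 → HBA = 1.

0, 1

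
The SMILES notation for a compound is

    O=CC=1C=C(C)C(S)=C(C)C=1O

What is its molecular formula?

Walk through each heavy atom and fill implicit hydrogens from standard valence (C 4, N 3, O 2, S 2, halogen 1):
  atom 1: O, bond orders sum to 2 (valence 2) → 0 H
  atom 2: C, bond orders sum to 3 (valence 4) → 1 H
  atom 3: C, bond orders sum to 4 (valence 4) → 0 H
  atom 4: C, bond orders sum to 3 (valence 4) → 1 H
  atom 5: C, bond orders sum to 4 (valence 4) → 0 H
  atom 6: C, bond orders sum to 1 (valence 4) → 3 H
  atom 7: C, bond orders sum to 4 (valence 4) → 0 H
  atom 8: S, bond orders sum to 1 (valence 2) → 1 H
  atom 9: C, bond orders sum to 4 (valence 4) → 0 H
  atom 10: C, bond orders sum to 1 (valence 4) → 3 H
  atom 11: C, bond orders sum to 4 (valence 4) → 0 H
  atom 12: O, bond orders sum to 1 (valence 2) → 1 H
Totals → C:9, H:10, O:2, S:1.

C9H10O2S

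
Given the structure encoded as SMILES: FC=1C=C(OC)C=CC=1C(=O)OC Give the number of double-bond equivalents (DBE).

5

Degree of unsaturation = (number of rings) + (number of π bonds).
Ring closures in the SMILES: 1.
π bonds: 4 double bonds (each 1 DoU) → 4 DoU from unsaturation.
Total DoU = 1 + 4 = 5.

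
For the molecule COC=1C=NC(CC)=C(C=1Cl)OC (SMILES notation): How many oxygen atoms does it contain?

2

Scan the SMILES for O atoms (remember two-letter symbols like Cl and Br are single atoms).
Oxygen count: 2.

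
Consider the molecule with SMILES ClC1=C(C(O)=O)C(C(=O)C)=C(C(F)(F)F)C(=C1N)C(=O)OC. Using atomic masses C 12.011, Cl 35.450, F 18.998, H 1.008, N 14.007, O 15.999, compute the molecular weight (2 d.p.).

339.65 g/mol

First, the molecular formula is C12H9ClF3NO5 (counting implicit H from valence).
  C: 12 × 12.011 = 144.132
  Cl: 1 × 35.450 = 35.450
  F: 3 × 18.998 = 56.994
  H: 9 × 1.008 = 9.072
  N: 1 × 14.007 = 14.007
  O: 5 × 15.999 = 79.995
Sum: 12×12.011 + 1×35.450 + 3×18.998 + 9×1.008 + 1×14.007 + 5×15.999 = 339.650 → 339.65 g/mol.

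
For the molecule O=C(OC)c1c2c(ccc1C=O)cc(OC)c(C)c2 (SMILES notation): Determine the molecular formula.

C15H14O4

Walk through each heavy atom and fill implicit hydrogens from standard valence (C 4, N 3, O 2, S 2, halogen 1); for lowercase aromatic atoms, an aromatic c carries 1 H when it has two neighbours and 0 H with three, and aromatic n carries 0 H:
  atom 1: O, bond orders sum to 2 (valence 2) → 0 H
  atom 2: C, bond orders sum to 4 (valence 4) → 0 H
  atom 3: O, bond orders sum to 2 (valence 2) → 0 H
  atom 4: C, bond orders sum to 1 (valence 4) → 3 H
  atom 5: aromatic c, 3 neighbours → 0 H
  atom 6: aromatic c, 3 neighbours → 0 H
  atom 7: aromatic c, 3 neighbours → 0 H
  atom 8: aromatic c, 2 neighbours → 1 H
  atom 9: aromatic c, 2 neighbours → 1 H
  atom 10: aromatic c, 3 neighbours → 0 H
  atom 11: C, bond orders sum to 3 (valence 4) → 1 H
  atom 12: O, bond orders sum to 2 (valence 2) → 0 H
  atom 13: aromatic c, 2 neighbours → 1 H
  atom 14: aromatic c, 3 neighbours → 0 H
  atom 15: O, bond orders sum to 2 (valence 2) → 0 H
  atom 16: C, bond orders sum to 1 (valence 4) → 3 H
  atom 17: aromatic c, 3 neighbours → 0 H
  atom 18: C, bond orders sum to 1 (valence 4) → 3 H
  atom 19: aromatic c, 2 neighbours → 1 H
Totals → C:15, H:14, O:4.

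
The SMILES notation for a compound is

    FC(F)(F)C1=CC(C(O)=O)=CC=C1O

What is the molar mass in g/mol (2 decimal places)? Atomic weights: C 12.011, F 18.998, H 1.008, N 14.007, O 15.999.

First, the molecular formula is C8H5F3O3 (counting implicit H from valence).
  C: 8 × 12.011 = 96.088
  F: 3 × 18.998 = 56.994
  H: 5 × 1.008 = 5.040
  O: 3 × 15.999 = 47.997
Sum: 8×12.011 + 3×18.998 + 5×1.008 + 3×15.999 = 206.119 → 206.12 g/mol.

206.12 g/mol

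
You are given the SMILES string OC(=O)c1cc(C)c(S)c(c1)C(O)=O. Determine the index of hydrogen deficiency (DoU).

Molecular formula: C9H8O4S.
DoU = (2C + 2 + N − H − X) / 2, where X is the halogen count and O/S are ignored.
    = (2·9 + 2 + 0 − 8 − 0) / 2 = 12 / 2 = 6.

6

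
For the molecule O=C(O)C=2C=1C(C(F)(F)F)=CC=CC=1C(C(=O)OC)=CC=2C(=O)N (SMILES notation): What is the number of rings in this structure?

In SMILES, each pair of matching ring-closure digits denotes one ring-closing bond; the number of such bonds equals the number of independent rings.
Ring-closure bonds here: 2.

2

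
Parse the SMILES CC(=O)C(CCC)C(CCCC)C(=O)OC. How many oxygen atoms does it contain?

3

Scan the SMILES for O atoms (remember two-letter symbols like Cl and Br are single atoms).
Oxygen count: 3.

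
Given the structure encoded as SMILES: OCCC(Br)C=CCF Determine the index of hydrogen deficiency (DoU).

1

Degree of unsaturation = (number of rings) + (number of π bonds).
Ring closures in the SMILES: 0.
π bonds: 1 double bond (each 1 DoU) → 1 DoU from unsaturation.
Total DoU = 0 + 1 = 1.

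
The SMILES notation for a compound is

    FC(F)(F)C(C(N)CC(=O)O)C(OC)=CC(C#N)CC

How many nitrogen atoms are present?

2

Scan the SMILES for N atoms (remember two-letter symbols like Cl and Br are single atoms).
Nitrogen count: 2.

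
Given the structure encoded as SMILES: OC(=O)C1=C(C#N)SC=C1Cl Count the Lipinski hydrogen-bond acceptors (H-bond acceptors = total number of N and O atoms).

3

N atoms: 1; O atoms: 2.
Lipinski HBA = 1 + 2 = 3.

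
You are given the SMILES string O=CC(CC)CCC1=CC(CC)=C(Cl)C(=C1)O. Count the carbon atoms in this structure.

Count every carbon token in the SMILES (each C, including those in ring-closure positions and inside branches).
Carbon count: 14.

14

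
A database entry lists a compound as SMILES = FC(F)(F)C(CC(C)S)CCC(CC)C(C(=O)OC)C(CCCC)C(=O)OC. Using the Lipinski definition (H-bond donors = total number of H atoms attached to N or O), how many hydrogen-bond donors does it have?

Donors: find every N or O and count the H atoms it carries.
  atom 17 (O): bond orders sum to 2 → 0 H
  atom 18 (O): bond orders sum to 2 → 0 H
  atom 26 (O): bond orders sum to 2 → 0 H
  atom 27 (O): bond orders sum to 2 → 0 H
Lipinski HBD = 0.

0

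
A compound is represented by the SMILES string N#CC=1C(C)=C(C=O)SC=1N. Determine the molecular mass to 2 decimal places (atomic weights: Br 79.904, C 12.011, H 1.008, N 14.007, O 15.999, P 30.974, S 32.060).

166.20 g/mol

First, the molecular formula is C7H6N2OS (counting implicit H from valence).
  C: 7 × 12.011 = 84.077
  H: 6 × 1.008 = 6.048
  N: 2 × 14.007 = 28.014
  O: 1 × 15.999 = 15.999
  S: 1 × 32.060 = 32.060
Sum: 7×12.011 + 6×1.008 + 2×14.007 + 1×15.999 + 1×32.060 = 166.198 → 166.20 g/mol.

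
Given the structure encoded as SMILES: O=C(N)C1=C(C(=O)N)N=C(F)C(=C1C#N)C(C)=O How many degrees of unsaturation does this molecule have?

9

Degree of unsaturation = (number of rings) + (number of π bonds).
Ring closures in the SMILES: 1.
π bonds: 6 double bonds (each 1 DoU), 1 triple bond (each 2 DoU) → 8 DoU from unsaturation.
Total DoU = 1 + 8 = 9.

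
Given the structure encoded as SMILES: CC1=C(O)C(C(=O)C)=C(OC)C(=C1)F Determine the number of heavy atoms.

14

Every atom symbol written in the SMILES (organic subset) is one heavy atom; implicit H are not written.
Heavy atoms by element → C:10, F:1, O:3.
Total: 14.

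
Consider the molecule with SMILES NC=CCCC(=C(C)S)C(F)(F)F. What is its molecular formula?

Walk through each heavy atom and fill implicit hydrogens from standard valence (C 4, N 3, O 2, S 2, halogen 1):
  atom 1: N, bond orders sum to 1 (valence 3) → 2 H
  atom 2: C, bond orders sum to 3 (valence 4) → 1 H
  atom 3: C, bond orders sum to 3 (valence 4) → 1 H
  atom 4: C, bond orders sum to 2 (valence 4) → 2 H
  atom 5: C, bond orders sum to 2 (valence 4) → 2 H
  atom 6: C, bond orders sum to 4 (valence 4) → 0 H
  atom 7: C, bond orders sum to 4 (valence 4) → 0 H
  atom 8: C, bond orders sum to 1 (valence 4) → 3 H
  atom 9: S, bond orders sum to 1 (valence 2) → 1 H
  atom 10: C, bond orders sum to 4 (valence 4) → 0 H
  atom 11: F (halogen, monovalent) → 0 H
  atom 12: F (halogen, monovalent) → 0 H
  atom 13: F (halogen, monovalent) → 0 H
Totals → C:8, H:12, F:3, N:1, S:1.

C8H12F3NS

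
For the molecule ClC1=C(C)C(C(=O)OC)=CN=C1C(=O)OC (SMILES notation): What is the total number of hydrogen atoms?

10

Walk through each heavy atom and fill implicit hydrogens from standard valence (C 4, N 3, O 2, S 2, halogen 1):
  atom 1: Cl (halogen, monovalent) → 0 H
  atom 2: C, bond orders sum to 4 (valence 4) → 0 H
  atom 3: C, bond orders sum to 4 (valence 4) → 0 H
  atom 4: C, bond orders sum to 1 (valence 4) → 3 H
  atom 5: C, bond orders sum to 4 (valence 4) → 0 H
  atom 6: C, bond orders sum to 4 (valence 4) → 0 H
  atom 7: O, bond orders sum to 2 (valence 2) → 0 H
  atom 8: O, bond orders sum to 2 (valence 2) → 0 H
  atom 9: C, bond orders sum to 1 (valence 4) → 3 H
  atom 10: C, bond orders sum to 3 (valence 4) → 1 H
  atom 11: N, bond orders sum to 3 (valence 3) → 0 H
  atom 12: C, bond orders sum to 4 (valence 4) → 0 H
  atom 13: C, bond orders sum to 4 (valence 4) → 0 H
  atom 14: O, bond orders sum to 2 (valence 2) → 0 H
  atom 15: O, bond orders sum to 2 (valence 2) → 0 H
  atom 16: C, bond orders sum to 1 (valence 4) → 3 H
Total hydrogens: 10.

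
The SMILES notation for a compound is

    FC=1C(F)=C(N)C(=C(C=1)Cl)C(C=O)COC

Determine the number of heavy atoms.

16

Every atom symbol written in the SMILES (organic subset) is one heavy atom; implicit H are not written.
Heavy atoms by element → C:10, Cl:1, F:2, N:1, O:2.
Total: 16.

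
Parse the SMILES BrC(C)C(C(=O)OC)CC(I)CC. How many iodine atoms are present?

Scan the SMILES for I atoms (remember two-letter symbols like Cl and Br are single atoms).
Iodine count: 1.

1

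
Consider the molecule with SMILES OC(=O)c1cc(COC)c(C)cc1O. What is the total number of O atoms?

Scan the SMILES for O atoms (remember two-letter symbols like Cl and Br are single atoms).
Oxygen count: 4.

4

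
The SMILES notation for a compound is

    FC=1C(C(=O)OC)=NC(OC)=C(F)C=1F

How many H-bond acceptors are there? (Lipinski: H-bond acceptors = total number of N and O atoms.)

4

N atoms: 1; O atoms: 3.
Lipinski HBA = 1 + 3 = 4.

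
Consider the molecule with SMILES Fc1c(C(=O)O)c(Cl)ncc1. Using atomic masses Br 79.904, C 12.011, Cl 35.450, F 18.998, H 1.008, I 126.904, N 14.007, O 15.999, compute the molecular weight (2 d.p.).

175.54 g/mol

First, the molecular formula is C6H3ClFNO2 (counting implicit H from valence).
  C: 6 × 12.011 = 72.066
  Cl: 1 × 35.450 = 35.450
  F: 1 × 18.998 = 18.998
  H: 3 × 1.008 = 3.024
  N: 1 × 14.007 = 14.007
  O: 2 × 15.999 = 31.998
Sum: 6×12.011 + 1×35.450 + 1×18.998 + 3×1.008 + 1×14.007 + 2×15.999 = 175.543 → 175.54 g/mol.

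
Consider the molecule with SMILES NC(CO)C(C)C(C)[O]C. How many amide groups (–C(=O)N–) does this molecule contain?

Scan the SMILES for the amide motif — none present.
Groups that are present: 1 ether, 1 hydroxyl, 1 primary amine.

0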